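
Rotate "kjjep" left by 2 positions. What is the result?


Input: "kjjep", rotate left by 2
First 2 characters: "kj"
Remaining characters: "jep"
Concatenate remaining + first: "jep" + "kj" = "jepkj"

jepkj


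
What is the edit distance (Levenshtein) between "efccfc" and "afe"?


Computing edit distance: "efccfc" -> "afe"
DP table:
           a    f    e
      0    1    2    3
  e   1    1    2    2
  f   2    2    1    2
  c   3    3    2    2
  c   4    4    3    3
  f   5    5    4    4
  c   6    6    5    5
Edit distance = dp[6][3] = 5

5


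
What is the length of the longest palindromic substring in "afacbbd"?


Input: "afacbbd"
Checking substrings for palindromes:
  [0:3] "afa" (len 3) => palindrome
  [4:6] "bb" (len 2) => palindrome
Longest palindromic substring: "afa" with length 3

3


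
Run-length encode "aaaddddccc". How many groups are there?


Input: aaaddddccc
Scanning for consecutive runs:
  Group 1: 'a' x 3 (positions 0-2)
  Group 2: 'd' x 4 (positions 3-6)
  Group 3: 'c' x 3 (positions 7-9)
Total groups: 3

3


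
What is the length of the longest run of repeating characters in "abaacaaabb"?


Input: "abaacaaabb"
Scanning for longest run:
  Position 1 ('b'): new char, reset run to 1
  Position 2 ('a'): new char, reset run to 1
  Position 3 ('a'): continues run of 'a', length=2
  Position 4 ('c'): new char, reset run to 1
  Position 5 ('a'): new char, reset run to 1
  Position 6 ('a'): continues run of 'a', length=2
  Position 7 ('a'): continues run of 'a', length=3
  Position 8 ('b'): new char, reset run to 1
  Position 9 ('b'): continues run of 'b', length=2
Longest run: 'a' with length 3

3


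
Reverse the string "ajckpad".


Input: ajckpad
Reading characters right to left:
  Position 6: 'd'
  Position 5: 'a'
  Position 4: 'p'
  Position 3: 'k'
  Position 2: 'c'
  Position 1: 'j'
  Position 0: 'a'
Reversed: dapkcja

dapkcja


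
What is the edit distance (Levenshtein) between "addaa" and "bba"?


Computing edit distance: "addaa" -> "bba"
DP table:
           b    b    a
      0    1    2    3
  a   1    1    2    2
  d   2    2    2    3
  d   3    3    3    3
  a   4    4    4    3
  a   5    5    5    4
Edit distance = dp[5][3] = 4

4


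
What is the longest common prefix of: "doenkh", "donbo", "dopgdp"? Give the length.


Words: doenkh, donbo, dopgdp
  Position 0: all 'd' => match
  Position 1: all 'o' => match
  Position 2: ('e', 'n', 'p') => mismatch, stop
LCP = "do" (length 2)

2


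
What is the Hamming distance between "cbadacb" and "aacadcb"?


Comparing "cbadacb" and "aacadcb" position by position:
  Position 0: 'c' vs 'a' => differ
  Position 1: 'b' vs 'a' => differ
  Position 2: 'a' vs 'c' => differ
  Position 3: 'd' vs 'a' => differ
  Position 4: 'a' vs 'd' => differ
  Position 5: 'c' vs 'c' => same
  Position 6: 'b' vs 'b' => same
Total differences (Hamming distance): 5

5


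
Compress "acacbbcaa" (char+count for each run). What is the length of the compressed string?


Input: acacbbcaa
Runs:
  'a' x 1 => "a1"
  'c' x 1 => "c1"
  'a' x 1 => "a1"
  'c' x 1 => "c1"
  'b' x 2 => "b2"
  'c' x 1 => "c1"
  'a' x 2 => "a2"
Compressed: "a1c1a1c1b2c1a2"
Compressed length: 14

14


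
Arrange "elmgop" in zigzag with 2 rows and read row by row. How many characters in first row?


Zigzag "elmgop" into 2 rows:
Placing characters:
  'e' => row 0
  'l' => row 1
  'm' => row 0
  'g' => row 1
  'o' => row 0
  'p' => row 1
Rows:
  Row 0: "emo"
  Row 1: "lgp"
First row length: 3

3


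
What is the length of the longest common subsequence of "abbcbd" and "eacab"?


LCS of "abbcbd" and "eacab"
DP table:
           e    a    c    a    b
      0    0    0    0    0    0
  a   0    0    1    1    1    1
  b   0    0    1    1    1    2
  b   0    0    1    1    1    2
  c   0    0    1    2    2    2
  b   0    0    1    2    2    3
  d   0    0    1    2    2    3
LCS length = dp[6][5] = 3

3


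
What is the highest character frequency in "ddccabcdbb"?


Input: ddccabcdbb
Character counts:
  'a': 1
  'b': 3
  'c': 3
  'd': 3
Maximum frequency: 3

3


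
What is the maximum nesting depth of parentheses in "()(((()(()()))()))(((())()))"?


Input: "()(((()(()()))()))(((())()))"
Tracking depth:
  Position 0 '(': depth becomes 1
  Position 1 ')': depth becomes 0
  Position 2 '(': depth becomes 1
  Position 3 '(': depth becomes 2
  Position 4 '(': depth becomes 3
  Position 5 '(': depth becomes 4
  Position 6 ')': depth becomes 3
  Position 7 '(': depth becomes 4
  Position 8 '(': depth becomes 5
  Position 9 ')': depth becomes 4
  Position 10 '(': depth becomes 5
  Position 11 ')': depth becomes 4
  Position 12 ')': depth becomes 3
  Position 13 ')': depth becomes 2
  Position 14 '(': depth becomes 3
  Position 15 ')': depth becomes 2
  Position 16 ')': depth becomes 1
  Position 17 ')': depth becomes 0
  Position 18 '(': depth becomes 1
  Position 19 '(': depth becomes 2
  Position 20 '(': depth becomes 3
  Position 21 '(': depth becomes 4
  Position 22 ')': depth becomes 3
  Position 23 ')': depth becomes 2
  Position 24 '(': depth becomes 3
  Position 25 ')': depth becomes 2
  Position 26 ')': depth becomes 1
  Position 27 ')': depth becomes 0
Maximum depth reached: 5

5


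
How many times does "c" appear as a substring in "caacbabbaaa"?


Searching for "c" in "caacbabbaaa"
Scanning each position:
  Position 0: "c" => MATCH
  Position 1: "a" => no
  Position 2: "a" => no
  Position 3: "c" => MATCH
  Position 4: "b" => no
  Position 5: "a" => no
  Position 6: "b" => no
  Position 7: "b" => no
  Position 8: "a" => no
  Position 9: "a" => no
  Position 10: "a" => no
Total occurrences: 2

2


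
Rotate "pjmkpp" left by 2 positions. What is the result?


Input: "pjmkpp", rotate left by 2
First 2 characters: "pj"
Remaining characters: "mkpp"
Concatenate remaining + first: "mkpp" + "pj" = "mkpppj"

mkpppj


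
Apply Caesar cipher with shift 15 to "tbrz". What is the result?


Caesar cipher: shift "tbrz" by 15
  't' (pos 19) + 15 = pos 8 = 'i'
  'b' (pos 1) + 15 = pos 16 = 'q'
  'r' (pos 17) + 15 = pos 6 = 'g'
  'z' (pos 25) + 15 = pos 14 = 'o'
Result: iqgo

iqgo


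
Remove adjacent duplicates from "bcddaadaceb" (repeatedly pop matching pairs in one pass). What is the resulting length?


Input: bcddaadaceb
Stack-based adjacent duplicate removal:
  Read 'b': push. Stack: b
  Read 'c': push. Stack: bc
  Read 'd': push. Stack: bcd
  Read 'd': matches stack top 'd' => pop. Stack: bc
  Read 'a': push. Stack: bca
  Read 'a': matches stack top 'a' => pop. Stack: bc
  Read 'd': push. Stack: bcd
  Read 'a': push. Stack: bcda
  Read 'c': push. Stack: bcdac
  Read 'e': push. Stack: bcdace
  Read 'b': push. Stack: bcdaceb
Final stack: "bcdaceb" (length 7)

7


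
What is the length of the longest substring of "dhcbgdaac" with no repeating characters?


Input: "dhcbgdaac"
Sliding window (track last position of each char):
  Position 0 ('d'): window [0,0] length 1 -- new best
  Position 1 ('h'): window [0,1] length 2 -- new best
  Position 2 ('c'): window [0,2] length 3 -- new best
  Position 3 ('b'): window [0,3] length 4 -- new best
  Position 4 ('g'): window [0,4] length 5 -- new best
  Position 5 ('d'): repeat (last at 0), move window start to 1
  Position 5 ('d'): window [1,5] length 5
  Position 6 ('a'): window [1,6] length 6 -- new best
  Position 7 ('a'): repeat (last at 6), move window start to 7
  Position 7 ('a'): window [7,7] length 1
  Position 8 ('c'): window [7,8] length 2
Longest substring with no repeats: "hcbgda" with length 6

6


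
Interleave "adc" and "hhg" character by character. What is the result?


Interleaving "adc" and "hhg":
  Position 0: 'a' from first, 'h' from second => "ah"
  Position 1: 'd' from first, 'h' from second => "dh"
  Position 2: 'c' from first, 'g' from second => "cg"
Result: ahdhcg

ahdhcg


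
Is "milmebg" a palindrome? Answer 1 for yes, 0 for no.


Input: milmebg
Reversed: gbemlim
  Compare pos 0 ('m') with pos 6 ('g'): MISMATCH
  Compare pos 1 ('i') with pos 5 ('b'): MISMATCH
  Compare pos 2 ('l') with pos 4 ('e'): MISMATCH
Result: not a palindrome

0


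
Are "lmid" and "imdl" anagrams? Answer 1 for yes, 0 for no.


Strings: "lmid", "imdl"
Sorted first:  dilm
Sorted second: dilm
Sorted forms match => anagrams

1


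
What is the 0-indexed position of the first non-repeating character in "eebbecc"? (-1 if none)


Input: eebbecc
Character frequencies:
  'b': 2
  'c': 2
  'e': 3
Scanning left to right for freq == 1:
  Position 0 ('e'): freq=3, skip
  Position 1 ('e'): freq=3, skip
  Position 2 ('b'): freq=2, skip
  Position 3 ('b'): freq=2, skip
  Position 4 ('e'): freq=3, skip
  Position 5 ('c'): freq=2, skip
  Position 6 ('c'): freq=2, skip
  No unique character found => answer = -1

-1


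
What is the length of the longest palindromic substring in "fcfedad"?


Input: "fcfedad"
Checking substrings for palindromes:
  [0:3] "fcf" (len 3) => palindrome
  [4:7] "dad" (len 3) => palindrome
Longest palindromic substring: "fcf" with length 3

3


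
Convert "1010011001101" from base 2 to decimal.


Input: "1010011001101" in base 2
Positional expansion:
  Digit '1' (value 1) x 2^12 = 4096
  Digit '0' (value 0) x 2^11 = 0
  Digit '1' (value 1) x 2^10 = 1024
  Digit '0' (value 0) x 2^9 = 0
  Digit '0' (value 0) x 2^8 = 0
  Digit '1' (value 1) x 2^7 = 128
  Digit '1' (value 1) x 2^6 = 64
  Digit '0' (value 0) x 2^5 = 0
  Digit '0' (value 0) x 2^4 = 0
  Digit '1' (value 1) x 2^3 = 8
  Digit '1' (value 1) x 2^2 = 4
  Digit '0' (value 0) x 2^1 = 0
  Digit '1' (value 1) x 2^0 = 1
Sum = 5325

5325


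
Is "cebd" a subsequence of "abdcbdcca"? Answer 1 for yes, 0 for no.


Check if "cebd" is a subsequence of "abdcbdcca"
Greedy scan:
  Position 0 ('a'): no match needed
  Position 1 ('b'): no match needed
  Position 2 ('d'): no match needed
  Position 3 ('c'): matches sub[0] = 'c'
  Position 4 ('b'): no match needed
  Position 5 ('d'): no match needed
  Position 6 ('c'): no match needed
  Position 7 ('c'): no match needed
  Position 8 ('a'): no match needed
Only matched 1/4 characters => not a subsequence

0


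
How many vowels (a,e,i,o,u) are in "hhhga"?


Input: hhhga
Checking each character:
  'h' at position 0: consonant
  'h' at position 1: consonant
  'h' at position 2: consonant
  'g' at position 3: consonant
  'a' at position 4: vowel (running total: 1)
Total vowels: 1

1


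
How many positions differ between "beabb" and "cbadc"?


Comparing "beabb" and "cbadc" position by position:
  Position 0: 'b' vs 'c' => DIFFER
  Position 1: 'e' vs 'b' => DIFFER
  Position 2: 'a' vs 'a' => same
  Position 3: 'b' vs 'd' => DIFFER
  Position 4: 'b' vs 'c' => DIFFER
Positions that differ: 4

4


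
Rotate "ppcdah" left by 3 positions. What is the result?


Input: "ppcdah", rotate left by 3
First 3 characters: "ppc"
Remaining characters: "dah"
Concatenate remaining + first: "dah" + "ppc" = "dahppc"

dahppc


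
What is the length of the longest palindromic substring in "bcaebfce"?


Input: "bcaebfce"
Checking substrings for palindromes:
  No multi-char palindromic substrings found
Longest palindromic substring: "b" with length 1

1


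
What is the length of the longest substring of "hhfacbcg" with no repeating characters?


Input: "hhfacbcg"
Sliding window (track last position of each char):
  Position 0 ('h'): window [0,0] length 1 -- new best
  Position 1 ('h'): repeat (last at 0), move window start to 1
  Position 1 ('h'): window [1,1] length 1
  Position 2 ('f'): window [1,2] length 2 -- new best
  Position 3 ('a'): window [1,3] length 3 -- new best
  Position 4 ('c'): window [1,4] length 4 -- new best
  Position 5 ('b'): window [1,5] length 5 -- new best
  Position 6 ('c'): repeat (last at 4), move window start to 5
  Position 6 ('c'): window [5,6] length 2
  Position 7 ('g'): window [5,7] length 3
Longest substring with no repeats: "hfacb" with length 5

5


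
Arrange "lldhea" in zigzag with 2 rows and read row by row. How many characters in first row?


Zigzag "lldhea" into 2 rows:
Placing characters:
  'l' => row 0
  'l' => row 1
  'd' => row 0
  'h' => row 1
  'e' => row 0
  'a' => row 1
Rows:
  Row 0: "lde"
  Row 1: "lha"
First row length: 3

3


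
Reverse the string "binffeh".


Input: binffeh
Reading characters right to left:
  Position 6: 'h'
  Position 5: 'e'
  Position 4: 'f'
  Position 3: 'f'
  Position 2: 'n'
  Position 1: 'i'
  Position 0: 'b'
Reversed: heffnib

heffnib


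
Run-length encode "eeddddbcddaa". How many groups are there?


Input: eeddddbcddaa
Scanning for consecutive runs:
  Group 1: 'e' x 2 (positions 0-1)
  Group 2: 'd' x 4 (positions 2-5)
  Group 3: 'b' x 1 (positions 6-6)
  Group 4: 'c' x 1 (positions 7-7)
  Group 5: 'd' x 2 (positions 8-9)
  Group 6: 'a' x 2 (positions 10-11)
Total groups: 6

6


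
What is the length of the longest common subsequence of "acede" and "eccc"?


LCS of "acede" and "eccc"
DP table:
           e    c    c    c
      0    0    0    0    0
  a   0    0    0    0    0
  c   0    0    1    1    1
  e   0    1    1    1    1
  d   0    1    1    1    1
  e   0    1    1    1    1
LCS length = dp[5][4] = 1

1


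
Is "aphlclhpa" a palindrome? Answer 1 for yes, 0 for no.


Input: aphlclhpa
Reversed: aphlclhpa
  Compare pos 0 ('a') with pos 8 ('a'): match
  Compare pos 1 ('p') with pos 7 ('p'): match
  Compare pos 2 ('h') with pos 6 ('h'): match
  Compare pos 3 ('l') with pos 5 ('l'): match
Result: palindrome

1


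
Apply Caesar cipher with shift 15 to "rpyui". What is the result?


Caesar cipher: shift "rpyui" by 15
  'r' (pos 17) + 15 = pos 6 = 'g'
  'p' (pos 15) + 15 = pos 4 = 'e'
  'y' (pos 24) + 15 = pos 13 = 'n'
  'u' (pos 20) + 15 = pos 9 = 'j'
  'i' (pos 8) + 15 = pos 23 = 'x'
Result: genjx

genjx


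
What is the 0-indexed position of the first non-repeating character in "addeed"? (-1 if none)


Input: addeed
Character frequencies:
  'a': 1
  'd': 3
  'e': 2
Scanning left to right for freq == 1:
  Position 0 ('a'): unique! => answer = 0

0


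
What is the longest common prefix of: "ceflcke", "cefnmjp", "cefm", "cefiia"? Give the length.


Words: ceflcke, cefnmjp, cefm, cefiia
  Position 0: all 'c' => match
  Position 1: all 'e' => match
  Position 2: all 'f' => match
  Position 3: ('l', 'n', 'm', 'i') => mismatch, stop
LCP = "cef" (length 3)

3


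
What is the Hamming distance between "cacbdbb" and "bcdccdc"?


Comparing "cacbdbb" and "bcdccdc" position by position:
  Position 0: 'c' vs 'b' => differ
  Position 1: 'a' vs 'c' => differ
  Position 2: 'c' vs 'd' => differ
  Position 3: 'b' vs 'c' => differ
  Position 4: 'd' vs 'c' => differ
  Position 5: 'b' vs 'd' => differ
  Position 6: 'b' vs 'c' => differ
Total differences (Hamming distance): 7

7


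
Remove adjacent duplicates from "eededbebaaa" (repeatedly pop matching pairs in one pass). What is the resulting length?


Input: eededbebaaa
Stack-based adjacent duplicate removal:
  Read 'e': push. Stack: e
  Read 'e': matches stack top 'e' => pop. Stack: (empty)
  Read 'd': push. Stack: d
  Read 'e': push. Stack: de
  Read 'd': push. Stack: ded
  Read 'b': push. Stack: dedb
  Read 'e': push. Stack: dedbe
  Read 'b': push. Stack: dedbeb
  Read 'a': push. Stack: dedbeba
  Read 'a': matches stack top 'a' => pop. Stack: dedbeb
  Read 'a': push. Stack: dedbeba
Final stack: "dedbeba" (length 7)

7


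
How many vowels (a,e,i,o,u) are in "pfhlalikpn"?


Input: pfhlalikpn
Checking each character:
  'p' at position 0: consonant
  'f' at position 1: consonant
  'h' at position 2: consonant
  'l' at position 3: consonant
  'a' at position 4: vowel (running total: 1)
  'l' at position 5: consonant
  'i' at position 6: vowel (running total: 2)
  'k' at position 7: consonant
  'p' at position 8: consonant
  'n' at position 9: consonant
Total vowels: 2

2


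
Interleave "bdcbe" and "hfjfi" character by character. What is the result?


Interleaving "bdcbe" and "hfjfi":
  Position 0: 'b' from first, 'h' from second => "bh"
  Position 1: 'd' from first, 'f' from second => "df"
  Position 2: 'c' from first, 'j' from second => "cj"
  Position 3: 'b' from first, 'f' from second => "bf"
  Position 4: 'e' from first, 'i' from second => "ei"
Result: bhdfcjbfei

bhdfcjbfei


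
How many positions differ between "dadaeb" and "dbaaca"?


Comparing "dadaeb" and "dbaaca" position by position:
  Position 0: 'd' vs 'd' => same
  Position 1: 'a' vs 'b' => DIFFER
  Position 2: 'd' vs 'a' => DIFFER
  Position 3: 'a' vs 'a' => same
  Position 4: 'e' vs 'c' => DIFFER
  Position 5: 'b' vs 'a' => DIFFER
Positions that differ: 4

4


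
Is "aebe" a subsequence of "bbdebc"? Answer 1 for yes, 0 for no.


Check if "aebe" is a subsequence of "bbdebc"
Greedy scan:
  Position 0 ('b'): no match needed
  Position 1 ('b'): no match needed
  Position 2 ('d'): no match needed
  Position 3 ('e'): no match needed
  Position 4 ('b'): no match needed
  Position 5 ('c'): no match needed
Only matched 0/4 characters => not a subsequence

0


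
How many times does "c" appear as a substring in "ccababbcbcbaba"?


Searching for "c" in "ccababbcbcbaba"
Scanning each position:
  Position 0: "c" => MATCH
  Position 1: "c" => MATCH
  Position 2: "a" => no
  Position 3: "b" => no
  Position 4: "a" => no
  Position 5: "b" => no
  Position 6: "b" => no
  Position 7: "c" => MATCH
  Position 8: "b" => no
  Position 9: "c" => MATCH
  Position 10: "b" => no
  Position 11: "a" => no
  Position 12: "b" => no
  Position 13: "a" => no
Total occurrences: 4

4


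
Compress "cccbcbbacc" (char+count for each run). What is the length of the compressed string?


Input: cccbcbbacc
Runs:
  'c' x 3 => "c3"
  'b' x 1 => "b1"
  'c' x 1 => "c1"
  'b' x 2 => "b2"
  'a' x 1 => "a1"
  'c' x 2 => "c2"
Compressed: "c3b1c1b2a1c2"
Compressed length: 12

12


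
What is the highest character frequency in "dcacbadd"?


Input: dcacbadd
Character counts:
  'a': 2
  'b': 1
  'c': 2
  'd': 3
Maximum frequency: 3

3


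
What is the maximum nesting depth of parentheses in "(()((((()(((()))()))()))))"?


Input: "(()((((()(((()))()))()))))"
Tracking depth:
  Position 0 '(': depth becomes 1
  Position 1 '(': depth becomes 2
  Position 2 ')': depth becomes 1
  Position 3 '(': depth becomes 2
  Position 4 '(': depth becomes 3
  Position 5 '(': depth becomes 4
  Position 6 '(': depth becomes 5
  Position 7 '(': depth becomes 6
  Position 8 ')': depth becomes 5
  Position 9 '(': depth becomes 6
  Position 10 '(': depth becomes 7
  Position 11 '(': depth becomes 8
  Position 12 '(': depth becomes 9
  Position 13 ')': depth becomes 8
  Position 14 ')': depth becomes 7
  Position 15 ')': depth becomes 6
  Position 16 '(': depth becomes 7
  Position 17 ')': depth becomes 6
  Position 18 ')': depth becomes 5
  Position 19 ')': depth becomes 4
  Position 20 '(': depth becomes 5
  Position 21 ')': depth becomes 4
  Position 22 ')': depth becomes 3
  Position 23 ')': depth becomes 2
  Position 24 ')': depth becomes 1
  Position 25 ')': depth becomes 0
Maximum depth reached: 9

9


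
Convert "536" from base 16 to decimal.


Input: "536" in base 16
Positional expansion:
  Digit '5' (value 5) x 16^2 = 1280
  Digit '3' (value 3) x 16^1 = 48
  Digit '6' (value 6) x 16^0 = 6
Sum = 1334

1334


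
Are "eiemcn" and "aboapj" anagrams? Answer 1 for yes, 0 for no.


Strings: "eiemcn", "aboapj"
Sorted first:  ceeimn
Sorted second: aabjop
Differ at position 0: 'c' vs 'a' => not anagrams

0


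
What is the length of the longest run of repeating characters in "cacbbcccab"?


Input: "cacbbcccab"
Scanning for longest run:
  Position 1 ('a'): new char, reset run to 1
  Position 2 ('c'): new char, reset run to 1
  Position 3 ('b'): new char, reset run to 1
  Position 4 ('b'): continues run of 'b', length=2
  Position 5 ('c'): new char, reset run to 1
  Position 6 ('c'): continues run of 'c', length=2
  Position 7 ('c'): continues run of 'c', length=3
  Position 8 ('a'): new char, reset run to 1
  Position 9 ('b'): new char, reset run to 1
Longest run: 'c' with length 3

3


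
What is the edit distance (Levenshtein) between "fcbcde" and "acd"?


Computing edit distance: "fcbcde" -> "acd"
DP table:
           a    c    d
      0    1    2    3
  f   1    1    2    3
  c   2    2    1    2
  b   3    3    2    2
  c   4    4    3    3
  d   5    5    4    3
  e   6    6    5    4
Edit distance = dp[6][3] = 4

4


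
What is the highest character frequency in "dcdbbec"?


Input: dcdbbec
Character counts:
  'b': 2
  'c': 2
  'd': 2
  'e': 1
Maximum frequency: 2

2


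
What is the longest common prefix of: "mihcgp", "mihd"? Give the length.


Words: mihcgp, mihd
  Position 0: all 'm' => match
  Position 1: all 'i' => match
  Position 2: all 'h' => match
  Position 3: ('c', 'd') => mismatch, stop
LCP = "mih" (length 3)

3


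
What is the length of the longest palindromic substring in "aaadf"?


Input: "aaadf"
Checking substrings for palindromes:
  [0:3] "aaa" (len 3) => palindrome
  [0:2] "aa" (len 2) => palindrome
  [1:3] "aa" (len 2) => palindrome
Longest palindromic substring: "aaa" with length 3

3


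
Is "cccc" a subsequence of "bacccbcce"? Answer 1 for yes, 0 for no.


Check if "cccc" is a subsequence of "bacccbcce"
Greedy scan:
  Position 0 ('b'): no match needed
  Position 1 ('a'): no match needed
  Position 2 ('c'): matches sub[0] = 'c'
  Position 3 ('c'): matches sub[1] = 'c'
  Position 4 ('c'): matches sub[2] = 'c'
  Position 5 ('b'): no match needed
  Position 6 ('c'): matches sub[3] = 'c'
  Position 7 ('c'): no match needed
  Position 8 ('e'): no match needed
All 4 characters matched => is a subsequence

1


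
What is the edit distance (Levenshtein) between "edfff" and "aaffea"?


Computing edit distance: "edfff" -> "aaffea"
DP table:
           a    a    f    f    e    a
      0    1    2    3    4    5    6
  e   1    1    2    3    4    4    5
  d   2    2    2    3    4    5    5
  f   3    3    3    2    3    4    5
  f   4    4    4    3    2    3    4
  f   5    5    5    4    3    3    4
Edit distance = dp[5][6] = 4

4


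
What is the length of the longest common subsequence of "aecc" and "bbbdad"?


LCS of "aecc" and "bbbdad"
DP table:
           b    b    b    d    a    d
      0    0    0    0    0    0    0
  a   0    0    0    0    0    1    1
  e   0    0    0    0    0    1    1
  c   0    0    0    0    0    1    1
  c   0    0    0    0    0    1    1
LCS length = dp[4][6] = 1

1


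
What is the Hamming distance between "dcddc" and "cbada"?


Comparing "dcddc" and "cbada" position by position:
  Position 0: 'd' vs 'c' => differ
  Position 1: 'c' vs 'b' => differ
  Position 2: 'd' vs 'a' => differ
  Position 3: 'd' vs 'd' => same
  Position 4: 'c' vs 'a' => differ
Total differences (Hamming distance): 4

4


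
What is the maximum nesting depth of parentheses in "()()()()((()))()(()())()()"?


Input: "()()()()((()))()(()())()()"
Tracking depth:
  Position 0 '(': depth becomes 1
  Position 1 ')': depth becomes 0
  Position 2 '(': depth becomes 1
  Position 3 ')': depth becomes 0
  Position 4 '(': depth becomes 1
  Position 5 ')': depth becomes 0
  Position 6 '(': depth becomes 1
  Position 7 ')': depth becomes 0
  Position 8 '(': depth becomes 1
  Position 9 '(': depth becomes 2
  Position 10 '(': depth becomes 3
  Position 11 ')': depth becomes 2
  Position 12 ')': depth becomes 1
  Position 13 ')': depth becomes 0
  Position 14 '(': depth becomes 1
  Position 15 ')': depth becomes 0
  Position 16 '(': depth becomes 1
  Position 17 '(': depth becomes 2
  Position 18 ')': depth becomes 1
  Position 19 '(': depth becomes 2
  Position 20 ')': depth becomes 1
  Position 21 ')': depth becomes 0
  Position 22 '(': depth becomes 1
  Position 23 ')': depth becomes 0
  Position 24 '(': depth becomes 1
  Position 25 ')': depth becomes 0
Maximum depth reached: 3

3


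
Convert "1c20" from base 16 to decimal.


Input: "1c20" in base 16
Positional expansion:
  Digit '1' (value 1) x 16^3 = 4096
  Digit 'c' (value 12) x 16^2 = 3072
  Digit '2' (value 2) x 16^1 = 32
  Digit '0' (value 0) x 16^0 = 0
Sum = 7200

7200


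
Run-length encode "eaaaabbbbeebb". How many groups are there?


Input: eaaaabbbbeebb
Scanning for consecutive runs:
  Group 1: 'e' x 1 (positions 0-0)
  Group 2: 'a' x 4 (positions 1-4)
  Group 3: 'b' x 4 (positions 5-8)
  Group 4: 'e' x 2 (positions 9-10)
  Group 5: 'b' x 2 (positions 11-12)
Total groups: 5

5


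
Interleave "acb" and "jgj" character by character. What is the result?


Interleaving "acb" and "jgj":
  Position 0: 'a' from first, 'j' from second => "aj"
  Position 1: 'c' from first, 'g' from second => "cg"
  Position 2: 'b' from first, 'j' from second => "bj"
Result: ajcgbj

ajcgbj


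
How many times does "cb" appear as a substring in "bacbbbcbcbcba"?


Searching for "cb" in "bacbbbcbcbcba"
Scanning each position:
  Position 0: "ba" => no
  Position 1: "ac" => no
  Position 2: "cb" => MATCH
  Position 3: "bb" => no
  Position 4: "bb" => no
  Position 5: "bc" => no
  Position 6: "cb" => MATCH
  Position 7: "bc" => no
  Position 8: "cb" => MATCH
  Position 9: "bc" => no
  Position 10: "cb" => MATCH
  Position 11: "ba" => no
Total occurrences: 4

4


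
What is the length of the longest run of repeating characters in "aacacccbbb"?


Input: "aacacccbbb"
Scanning for longest run:
  Position 1 ('a'): continues run of 'a', length=2
  Position 2 ('c'): new char, reset run to 1
  Position 3 ('a'): new char, reset run to 1
  Position 4 ('c'): new char, reset run to 1
  Position 5 ('c'): continues run of 'c', length=2
  Position 6 ('c'): continues run of 'c', length=3
  Position 7 ('b'): new char, reset run to 1
  Position 8 ('b'): continues run of 'b', length=2
  Position 9 ('b'): continues run of 'b', length=3
Longest run: 'c' with length 3

3


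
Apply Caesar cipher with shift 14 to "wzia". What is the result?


Caesar cipher: shift "wzia" by 14
  'w' (pos 22) + 14 = pos 10 = 'k'
  'z' (pos 25) + 14 = pos 13 = 'n'
  'i' (pos 8) + 14 = pos 22 = 'w'
  'a' (pos 0) + 14 = pos 14 = 'o'
Result: knwo

knwo


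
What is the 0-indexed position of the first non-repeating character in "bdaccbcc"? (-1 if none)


Input: bdaccbcc
Character frequencies:
  'a': 1
  'b': 2
  'c': 4
  'd': 1
Scanning left to right for freq == 1:
  Position 0 ('b'): freq=2, skip
  Position 1 ('d'): unique! => answer = 1

1


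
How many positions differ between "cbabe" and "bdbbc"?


Comparing "cbabe" and "bdbbc" position by position:
  Position 0: 'c' vs 'b' => DIFFER
  Position 1: 'b' vs 'd' => DIFFER
  Position 2: 'a' vs 'b' => DIFFER
  Position 3: 'b' vs 'b' => same
  Position 4: 'e' vs 'c' => DIFFER
Positions that differ: 4

4


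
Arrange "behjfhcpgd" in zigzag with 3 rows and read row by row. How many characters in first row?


Zigzag "behjfhcpgd" into 3 rows:
Placing characters:
  'b' => row 0
  'e' => row 1
  'h' => row 2
  'j' => row 1
  'f' => row 0
  'h' => row 1
  'c' => row 2
  'p' => row 1
  'g' => row 0
  'd' => row 1
Rows:
  Row 0: "bfg"
  Row 1: "ejhpd"
  Row 2: "hc"
First row length: 3

3


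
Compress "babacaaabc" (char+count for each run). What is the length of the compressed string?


Input: babacaaabc
Runs:
  'b' x 1 => "b1"
  'a' x 1 => "a1"
  'b' x 1 => "b1"
  'a' x 1 => "a1"
  'c' x 1 => "c1"
  'a' x 3 => "a3"
  'b' x 1 => "b1"
  'c' x 1 => "c1"
Compressed: "b1a1b1a1c1a3b1c1"
Compressed length: 16

16


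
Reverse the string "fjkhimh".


Input: fjkhimh
Reading characters right to left:
  Position 6: 'h'
  Position 5: 'm'
  Position 4: 'i'
  Position 3: 'h'
  Position 2: 'k'
  Position 1: 'j'
  Position 0: 'f'
Reversed: hmihkjf

hmihkjf


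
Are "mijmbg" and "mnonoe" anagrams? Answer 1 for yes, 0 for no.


Strings: "mijmbg", "mnonoe"
Sorted first:  bgijmm
Sorted second: emnnoo
Differ at position 0: 'b' vs 'e' => not anagrams

0


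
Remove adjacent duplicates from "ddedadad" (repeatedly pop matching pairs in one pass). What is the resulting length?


Input: ddedadad
Stack-based adjacent duplicate removal:
  Read 'd': push. Stack: d
  Read 'd': matches stack top 'd' => pop. Stack: (empty)
  Read 'e': push. Stack: e
  Read 'd': push. Stack: ed
  Read 'a': push. Stack: eda
  Read 'd': push. Stack: edad
  Read 'a': push. Stack: edada
  Read 'd': push. Stack: edadad
Final stack: "edadad" (length 6)

6


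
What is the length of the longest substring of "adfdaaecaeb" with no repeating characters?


Input: "adfdaaecaeb"
Sliding window (track last position of each char):
  Position 0 ('a'): window [0,0] length 1 -- new best
  Position 1 ('d'): window [0,1] length 2 -- new best
  Position 2 ('f'): window [0,2] length 3 -- new best
  Position 3 ('d'): repeat (last at 1), move window start to 2
  Position 3 ('d'): window [2,3] length 2
  Position 4 ('a'): window [2,4] length 3
  Position 5 ('a'): repeat (last at 4), move window start to 5
  Position 5 ('a'): window [5,5] length 1
  Position 6 ('e'): window [5,6] length 2
  Position 7 ('c'): window [5,7] length 3
  Position 8 ('a'): repeat (last at 5), move window start to 6
  Position 8 ('a'): window [6,8] length 3
  Position 9 ('e'): repeat (last at 6), move window start to 7
  Position 9 ('e'): window [7,9] length 3
  Position 10 ('b'): window [7,10] length 4 -- new best
Longest substring with no repeats: "caeb" with length 4

4


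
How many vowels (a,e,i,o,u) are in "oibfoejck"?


Input: oibfoejck
Checking each character:
  'o' at position 0: vowel (running total: 1)
  'i' at position 1: vowel (running total: 2)
  'b' at position 2: consonant
  'f' at position 3: consonant
  'o' at position 4: vowel (running total: 3)
  'e' at position 5: vowel (running total: 4)
  'j' at position 6: consonant
  'c' at position 7: consonant
  'k' at position 8: consonant
Total vowels: 4

4


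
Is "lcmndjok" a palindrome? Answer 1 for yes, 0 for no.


Input: lcmndjok
Reversed: kojdnmcl
  Compare pos 0 ('l') with pos 7 ('k'): MISMATCH
  Compare pos 1 ('c') with pos 6 ('o'): MISMATCH
  Compare pos 2 ('m') with pos 5 ('j'): MISMATCH
  Compare pos 3 ('n') with pos 4 ('d'): MISMATCH
Result: not a palindrome

0


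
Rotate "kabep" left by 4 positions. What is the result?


Input: "kabep", rotate left by 4
First 4 characters: "kabe"
Remaining characters: "p"
Concatenate remaining + first: "p" + "kabe" = "pkabe"

pkabe


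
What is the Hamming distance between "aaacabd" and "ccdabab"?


Comparing "aaacabd" and "ccdabab" position by position:
  Position 0: 'a' vs 'c' => differ
  Position 1: 'a' vs 'c' => differ
  Position 2: 'a' vs 'd' => differ
  Position 3: 'c' vs 'a' => differ
  Position 4: 'a' vs 'b' => differ
  Position 5: 'b' vs 'a' => differ
  Position 6: 'd' vs 'b' => differ
Total differences (Hamming distance): 7

7


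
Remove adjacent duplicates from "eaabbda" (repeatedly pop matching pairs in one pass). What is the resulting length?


Input: eaabbda
Stack-based adjacent duplicate removal:
  Read 'e': push. Stack: e
  Read 'a': push. Stack: ea
  Read 'a': matches stack top 'a' => pop. Stack: e
  Read 'b': push. Stack: eb
  Read 'b': matches stack top 'b' => pop. Stack: e
  Read 'd': push. Stack: ed
  Read 'a': push. Stack: eda
Final stack: "eda" (length 3)

3


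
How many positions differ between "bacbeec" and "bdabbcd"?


Comparing "bacbeec" and "bdabbcd" position by position:
  Position 0: 'b' vs 'b' => same
  Position 1: 'a' vs 'd' => DIFFER
  Position 2: 'c' vs 'a' => DIFFER
  Position 3: 'b' vs 'b' => same
  Position 4: 'e' vs 'b' => DIFFER
  Position 5: 'e' vs 'c' => DIFFER
  Position 6: 'c' vs 'd' => DIFFER
Positions that differ: 5

5


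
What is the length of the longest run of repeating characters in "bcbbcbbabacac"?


Input: "bcbbcbbabacac"
Scanning for longest run:
  Position 1 ('c'): new char, reset run to 1
  Position 2 ('b'): new char, reset run to 1
  Position 3 ('b'): continues run of 'b', length=2
  Position 4 ('c'): new char, reset run to 1
  Position 5 ('b'): new char, reset run to 1
  Position 6 ('b'): continues run of 'b', length=2
  Position 7 ('a'): new char, reset run to 1
  Position 8 ('b'): new char, reset run to 1
  Position 9 ('a'): new char, reset run to 1
  Position 10 ('c'): new char, reset run to 1
  Position 11 ('a'): new char, reset run to 1
  Position 12 ('c'): new char, reset run to 1
Longest run: 'b' with length 2

2


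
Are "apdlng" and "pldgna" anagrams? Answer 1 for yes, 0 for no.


Strings: "apdlng", "pldgna"
Sorted first:  adglnp
Sorted second: adglnp
Sorted forms match => anagrams

1


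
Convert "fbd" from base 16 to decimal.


Input: "fbd" in base 16
Positional expansion:
  Digit 'f' (value 15) x 16^2 = 3840
  Digit 'b' (value 11) x 16^1 = 176
  Digit 'd' (value 13) x 16^0 = 13
Sum = 4029

4029


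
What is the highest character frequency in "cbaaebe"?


Input: cbaaebe
Character counts:
  'a': 2
  'b': 2
  'c': 1
  'e': 2
Maximum frequency: 2

2


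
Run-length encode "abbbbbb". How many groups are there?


Input: abbbbbb
Scanning for consecutive runs:
  Group 1: 'a' x 1 (positions 0-0)
  Group 2: 'b' x 6 (positions 1-6)
Total groups: 2

2


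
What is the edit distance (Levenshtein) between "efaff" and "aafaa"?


Computing edit distance: "efaff" -> "aafaa"
DP table:
           a    a    f    a    a
      0    1    2    3    4    5
  e   1    1    2    3    4    5
  f   2    2    2    2    3    4
  a   3    2    2    3    2    3
  f   4    3    3    2    3    3
  f   5    4    4    3    3    4
Edit distance = dp[5][5] = 4

4


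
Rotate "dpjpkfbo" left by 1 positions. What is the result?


Input: "dpjpkfbo", rotate left by 1
First 1 characters: "d"
Remaining characters: "pjpkfbo"
Concatenate remaining + first: "pjpkfbo" + "d" = "pjpkfbod"

pjpkfbod


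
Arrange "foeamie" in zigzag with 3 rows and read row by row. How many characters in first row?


Zigzag "foeamie" into 3 rows:
Placing characters:
  'f' => row 0
  'o' => row 1
  'e' => row 2
  'a' => row 1
  'm' => row 0
  'i' => row 1
  'e' => row 2
Rows:
  Row 0: "fm"
  Row 1: "oai"
  Row 2: "ee"
First row length: 2

2


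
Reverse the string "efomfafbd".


Input: efomfafbd
Reading characters right to left:
  Position 8: 'd'
  Position 7: 'b'
  Position 6: 'f'
  Position 5: 'a'
  Position 4: 'f'
  Position 3: 'm'
  Position 2: 'o'
  Position 1: 'f'
  Position 0: 'e'
Reversed: dbfafmofe

dbfafmofe


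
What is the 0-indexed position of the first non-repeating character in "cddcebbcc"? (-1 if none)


Input: cddcebbcc
Character frequencies:
  'b': 2
  'c': 4
  'd': 2
  'e': 1
Scanning left to right for freq == 1:
  Position 0 ('c'): freq=4, skip
  Position 1 ('d'): freq=2, skip
  Position 2 ('d'): freq=2, skip
  Position 3 ('c'): freq=4, skip
  Position 4 ('e'): unique! => answer = 4

4


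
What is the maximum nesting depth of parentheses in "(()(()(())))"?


Input: "(()(()(())))"
Tracking depth:
  Position 0 '(': depth becomes 1
  Position 1 '(': depth becomes 2
  Position 2 ')': depth becomes 1
  Position 3 '(': depth becomes 2
  Position 4 '(': depth becomes 3
  Position 5 ')': depth becomes 2
  Position 6 '(': depth becomes 3
  Position 7 '(': depth becomes 4
  Position 8 ')': depth becomes 3
  Position 9 ')': depth becomes 2
  Position 10 ')': depth becomes 1
  Position 11 ')': depth becomes 0
Maximum depth reached: 4

4


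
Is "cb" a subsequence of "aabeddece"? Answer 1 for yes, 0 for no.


Check if "cb" is a subsequence of "aabeddece"
Greedy scan:
  Position 0 ('a'): no match needed
  Position 1 ('a'): no match needed
  Position 2 ('b'): no match needed
  Position 3 ('e'): no match needed
  Position 4 ('d'): no match needed
  Position 5 ('d'): no match needed
  Position 6 ('e'): no match needed
  Position 7 ('c'): matches sub[0] = 'c'
  Position 8 ('e'): no match needed
Only matched 1/2 characters => not a subsequence

0


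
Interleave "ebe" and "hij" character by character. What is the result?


Interleaving "ebe" and "hij":
  Position 0: 'e' from first, 'h' from second => "eh"
  Position 1: 'b' from first, 'i' from second => "bi"
  Position 2: 'e' from first, 'j' from second => "ej"
Result: ehbiej

ehbiej


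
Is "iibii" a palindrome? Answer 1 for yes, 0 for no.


Input: iibii
Reversed: iibii
  Compare pos 0 ('i') with pos 4 ('i'): match
  Compare pos 1 ('i') with pos 3 ('i'): match
Result: palindrome

1


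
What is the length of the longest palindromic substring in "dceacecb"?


Input: "dceacecb"
Checking substrings for palindromes:
  [4:7] "cec" (len 3) => palindrome
Longest palindromic substring: "cec" with length 3

3


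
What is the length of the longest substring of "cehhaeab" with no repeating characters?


Input: "cehhaeab"
Sliding window (track last position of each char):
  Position 0 ('c'): window [0,0] length 1 -- new best
  Position 1 ('e'): window [0,1] length 2 -- new best
  Position 2 ('h'): window [0,2] length 3 -- new best
  Position 3 ('h'): repeat (last at 2), move window start to 3
  Position 3 ('h'): window [3,3] length 1
  Position 4 ('a'): window [3,4] length 2
  Position 5 ('e'): window [3,5] length 3
  Position 6 ('a'): repeat (last at 4), move window start to 5
  Position 6 ('a'): window [5,6] length 2
  Position 7 ('b'): window [5,7] length 3
Longest substring with no repeats: "ceh" with length 3

3


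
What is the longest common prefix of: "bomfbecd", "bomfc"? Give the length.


Words: bomfbecd, bomfc
  Position 0: all 'b' => match
  Position 1: all 'o' => match
  Position 2: all 'm' => match
  Position 3: all 'f' => match
  Position 4: ('b', 'c') => mismatch, stop
LCP = "bomf" (length 4)

4


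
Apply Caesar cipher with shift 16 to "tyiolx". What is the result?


Caesar cipher: shift "tyiolx" by 16
  't' (pos 19) + 16 = pos 9 = 'j'
  'y' (pos 24) + 16 = pos 14 = 'o'
  'i' (pos 8) + 16 = pos 24 = 'y'
  'o' (pos 14) + 16 = pos 4 = 'e'
  'l' (pos 11) + 16 = pos 1 = 'b'
  'x' (pos 23) + 16 = pos 13 = 'n'
Result: joyebn

joyebn


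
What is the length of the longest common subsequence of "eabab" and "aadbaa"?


LCS of "eabab" and "aadbaa"
DP table:
           a    a    d    b    a    a
      0    0    0    0    0    0    0
  e   0    0    0    0    0    0    0
  a   0    1    1    1    1    1    1
  b   0    1    1    1    2    2    2
  a   0    1    2    2    2    3    3
  b   0    1    2    2    3    3    3
LCS length = dp[5][6] = 3

3


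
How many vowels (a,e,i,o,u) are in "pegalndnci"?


Input: pegalndnci
Checking each character:
  'p' at position 0: consonant
  'e' at position 1: vowel (running total: 1)
  'g' at position 2: consonant
  'a' at position 3: vowel (running total: 2)
  'l' at position 4: consonant
  'n' at position 5: consonant
  'd' at position 6: consonant
  'n' at position 7: consonant
  'c' at position 8: consonant
  'i' at position 9: vowel (running total: 3)
Total vowels: 3

3


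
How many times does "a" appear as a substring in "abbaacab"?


Searching for "a" in "abbaacab"
Scanning each position:
  Position 0: "a" => MATCH
  Position 1: "b" => no
  Position 2: "b" => no
  Position 3: "a" => MATCH
  Position 4: "a" => MATCH
  Position 5: "c" => no
  Position 6: "a" => MATCH
  Position 7: "b" => no
Total occurrences: 4

4


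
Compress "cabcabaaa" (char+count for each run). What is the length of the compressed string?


Input: cabcabaaa
Runs:
  'c' x 1 => "c1"
  'a' x 1 => "a1"
  'b' x 1 => "b1"
  'c' x 1 => "c1"
  'a' x 1 => "a1"
  'b' x 1 => "b1"
  'a' x 3 => "a3"
Compressed: "c1a1b1c1a1b1a3"
Compressed length: 14

14


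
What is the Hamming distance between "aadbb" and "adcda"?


Comparing "aadbb" and "adcda" position by position:
  Position 0: 'a' vs 'a' => same
  Position 1: 'a' vs 'd' => differ
  Position 2: 'd' vs 'c' => differ
  Position 3: 'b' vs 'd' => differ
  Position 4: 'b' vs 'a' => differ
Total differences (Hamming distance): 4

4


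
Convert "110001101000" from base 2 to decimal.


Input: "110001101000" in base 2
Positional expansion:
  Digit '1' (value 1) x 2^11 = 2048
  Digit '1' (value 1) x 2^10 = 1024
  Digit '0' (value 0) x 2^9 = 0
  Digit '0' (value 0) x 2^8 = 0
  Digit '0' (value 0) x 2^7 = 0
  Digit '1' (value 1) x 2^6 = 64
  Digit '1' (value 1) x 2^5 = 32
  Digit '0' (value 0) x 2^4 = 0
  Digit '1' (value 1) x 2^3 = 8
  Digit '0' (value 0) x 2^2 = 0
  Digit '0' (value 0) x 2^1 = 0
  Digit '0' (value 0) x 2^0 = 0
Sum = 3176

3176
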